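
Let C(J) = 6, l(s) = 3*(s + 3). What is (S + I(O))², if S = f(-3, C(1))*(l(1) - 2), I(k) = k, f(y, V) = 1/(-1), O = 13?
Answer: 9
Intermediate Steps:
l(s) = 9 + 3*s (l(s) = 3*(3 + s) = 9 + 3*s)
f(y, V) = -1
S = -10 (S = -((9 + 3*1) - 2) = -((9 + 3) - 2) = -(12 - 2) = -1*10 = -10)
(S + I(O))² = (-10 + 13)² = 3² = 9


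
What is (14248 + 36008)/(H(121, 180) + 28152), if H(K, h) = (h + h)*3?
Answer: 349/203 ≈ 1.7192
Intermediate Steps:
H(K, h) = 6*h (H(K, h) = (2*h)*3 = 6*h)
(14248 + 36008)/(H(121, 180) + 28152) = (14248 + 36008)/(6*180 + 28152) = 50256/(1080 + 28152) = 50256/29232 = 50256*(1/29232) = 349/203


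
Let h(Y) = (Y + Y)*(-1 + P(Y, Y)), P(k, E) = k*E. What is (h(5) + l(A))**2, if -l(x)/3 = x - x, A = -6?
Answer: 57600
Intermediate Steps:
P(k, E) = E*k
l(x) = 0 (l(x) = -3*(x - x) = -3*0 = 0)
h(Y) = 2*Y*(-1 + Y**2) (h(Y) = (Y + Y)*(-1 + Y*Y) = (2*Y)*(-1 + Y**2) = 2*Y*(-1 + Y**2))
(h(5) + l(A))**2 = (2*5*(-1 + 5**2) + 0)**2 = (2*5*(-1 + 25) + 0)**2 = (2*5*24 + 0)**2 = (240 + 0)**2 = 240**2 = 57600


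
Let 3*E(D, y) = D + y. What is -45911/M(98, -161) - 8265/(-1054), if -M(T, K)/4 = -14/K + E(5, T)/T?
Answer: 40914031281/1558339 ≈ 26255.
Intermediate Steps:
E(D, y) = D/3 + y/3 (E(D, y) = (D + y)/3 = D/3 + y/3)
M(T, K) = 56/K - 4*(5/3 + T/3)/T (M(T, K) = -4*(-14/K + ((⅓)*5 + T/3)/T) = -4*(-14/K + (5/3 + T/3)/T) = 56/K - 4*(5/3 + T/3)/T)
-45911/M(98, -161) - 8265/(-1054) = -45911/(-4/3 + 56/(-161) - 20/3/98) - 8265/(-1054) = -45911/(-4/3 + 56*(-1/161) - 20/3*1/98) - 8265*(-1/1054) = -45911/(-4/3 - 8/23 - 10/147) + 8265/1054 = -45911/(-5914/3381) + 8265/1054 = -45911*(-3381/5914) + 8265/1054 = 155225091/5914 + 8265/1054 = 40914031281/1558339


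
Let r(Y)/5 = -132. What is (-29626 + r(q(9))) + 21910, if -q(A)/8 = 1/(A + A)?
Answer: -8376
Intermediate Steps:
q(A) = -4/A (q(A) = -8/(A + A) = -8*1/(2*A) = -4/A)
r(Y) = -660 (r(Y) = 5*(-132) = -660)
(-29626 + r(q(9))) + 21910 = (-29626 - 660) + 21910 = -30286 + 21910 = -8376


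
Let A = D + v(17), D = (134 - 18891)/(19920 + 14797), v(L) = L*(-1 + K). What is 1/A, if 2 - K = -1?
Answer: 34717/1161621 ≈ 0.029887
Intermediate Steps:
K = 3 (K = 2 - 1*(-1) = 2 + 1 = 3)
v(L) = 2*L (v(L) = L*(-1 + 3) = L*2 = 2*L)
D = -18757/34717 ≈ -0.54028
A = 1161621/34717 (A = -18757/34717 + 2*17 = -18757/34717 + 34 = 1161621/34717 ≈ 33.460)
1/A = 1/(1161621/34717) = 34717/1161621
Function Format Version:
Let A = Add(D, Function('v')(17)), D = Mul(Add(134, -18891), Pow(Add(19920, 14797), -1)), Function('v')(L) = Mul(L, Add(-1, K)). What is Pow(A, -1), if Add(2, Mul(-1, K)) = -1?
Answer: Rational(34717, 1161621) ≈ 0.029887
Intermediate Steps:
K = 3 (K = Add(2, Mul(-1, -1)) = Add(2, 1) = 3)
Function('v')(L) = Mul(2, L) (Function('v')(L) = Mul(L, Add(-1, 3)) = Mul(L, 2) = Mul(2, L))
D = Rational(-18757, 34717) (D = Mul(-18757, Pow(34717, -1)) = Mul(-18757, Rational(1, 34717)) = Rational(-18757, 34717) ≈ -0.54028)
A = Rational(1161621, 34717) (A = Add(Rational(-18757, 34717), Mul(2, 17)) = Add(Rational(-18757, 34717), 34) = Rational(1161621, 34717) ≈ 33.460)
Pow(A, -1) = Pow(Rational(1161621, 34717), -1) = Rational(34717, 1161621)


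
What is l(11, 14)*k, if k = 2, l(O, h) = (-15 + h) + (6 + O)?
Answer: 32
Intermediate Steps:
l(O, h) = -9 + O + h
l(11, 14)*k = (-9 + 11 + 14)*2 = 16*2 = 32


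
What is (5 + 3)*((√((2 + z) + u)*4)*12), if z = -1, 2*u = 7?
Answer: 576*√2 ≈ 814.59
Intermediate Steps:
u = 7/2 (u = (½)*7 = 7/2 ≈ 3.5000)
(5 + 3)*((√((2 + z) + u)*4)*12) = (5 + 3)*((√((2 - 1) + 7/2)*4)*12) = 8*((√(1 + 7/2)*4)*12) = 8*((√(9/2)*4)*12) = 8*(((3*√2/2)*4)*12) = 8*((6*√2)*12) = 8*(72*√2) = 576*√2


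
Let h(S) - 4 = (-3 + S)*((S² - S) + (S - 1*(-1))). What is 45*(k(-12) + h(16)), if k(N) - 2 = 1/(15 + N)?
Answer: 150630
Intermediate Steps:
k(N) = 2 + 1/(15 + N)
h(S) = 4 + (1 + S²)*(-3 + S) (h(S) = 4 + (-3 + S)*((S² - S) + (S - 1*(-1))) = 4 + (-3 + S)*((S² - S) + (S + 1)) = 4 + (-3 + S)*((S² - S) + (1 + S)) = 4 + (-3 + S)*(1 + S²) = 4 + (1 + S²)*(-3 + S))
45*(k(-12) + h(16)) = 45*((31 + 2*(-12))/(15 - 12) + (1 + 16 + 16³ - 3*16²)) = 45*((31 - 24)/3 + (1 + 16 + 4096 - 3*256)) = 45*((⅓)*7 + (1 + 16 + 4096 - 768)) = 45*(7/3 + 3345) = 45*(10042/3) = 150630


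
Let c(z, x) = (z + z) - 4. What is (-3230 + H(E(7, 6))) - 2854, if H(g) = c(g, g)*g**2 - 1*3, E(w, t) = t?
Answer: -5799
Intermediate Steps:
c(z, x) = -4 + 2*z (c(z, x) = 2*z - 4 = -4 + 2*z)
H(g) = -3 + g**2*(-4 + 2*g) (H(g) = (-4 + 2*g)*g**2 - 1*3 = g**2*(-4 + 2*g) - 3 = -3 + g**2*(-4 + 2*g))
(-3230 + H(E(7, 6))) - 2854 = (-3230 + (-3 + 2*6**2*(-2 + 6))) - 2854 = (-3230 + (-3 + 2*36*4)) - 2854 = (-3230 + (-3 + 288)) - 2854 = (-3230 + 285) - 2854 = -2945 - 2854 = -5799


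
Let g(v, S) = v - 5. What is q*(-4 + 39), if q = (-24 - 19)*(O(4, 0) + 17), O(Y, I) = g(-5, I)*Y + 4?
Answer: 28595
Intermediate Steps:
g(v, S) = -5 + v
O(Y, I) = 4 - 10*Y (O(Y, I) = (-5 - 5)*Y + 4 = -10*Y + 4 = 4 - 10*Y)
q = 817 (q = (-24 - 19)*((4 - 10*4) + 17) = -43*((4 - 40) + 17) = -43*(-36 + 17) = -43*(-19) = 817)
q*(-4 + 39) = 817*(-4 + 39) = 817*35 = 28595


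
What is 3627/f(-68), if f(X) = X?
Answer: -3627/68 ≈ -53.338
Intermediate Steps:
3627/f(-68) = 3627/(-68) = 3627*(-1/68) = -3627/68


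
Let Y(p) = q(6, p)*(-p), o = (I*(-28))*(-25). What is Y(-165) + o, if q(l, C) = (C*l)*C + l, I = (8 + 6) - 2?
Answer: 26962140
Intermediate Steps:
I = 12 (I = 14 - 2 = 12)
q(l, C) = l + l*C² (q(l, C) = l*C² + l = l + l*C²)
o = 8400 (o = (12*(-28))*(-25) = -336*(-25) = 8400)
Y(p) = -p*(6 + 6*p²) (Y(p) = (6*(1 + p²))*(-p) = (6 + 6*p²)*(-p) = -p*(6 + 6*p²))
Y(-165) + o = -6*(-165)*(1 + (-165)²) + 8400 = -6*(-165)*(1 + 27225) + 8400 = -6*(-165)*27226 + 8400 = 26953740 + 8400 = 26962140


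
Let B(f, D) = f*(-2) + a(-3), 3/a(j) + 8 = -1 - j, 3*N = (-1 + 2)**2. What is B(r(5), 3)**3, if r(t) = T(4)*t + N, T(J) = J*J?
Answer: -904231063/216 ≈ -4.1863e+6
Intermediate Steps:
N = 1/3 (N = (-1 + 2)**2/3 = (1/3)*1**2 = (1/3)*1 = 1/3 ≈ 0.33333)
T(J) = J**2
a(j) = 3/(-9 - j) (a(j) = 3/(-8 + (-1 - j)) = 3/(-9 - j))
r(t) = 1/3 + 16*t (r(t) = 4**2*t + 1/3 = 16*t + 1/3 = 1/3 + 16*t)
B(f, D) = -1/2 - 2*f (B(f, D) = f*(-2) - 3/(9 - 3) = -2*f - 3/6 = -2*f - 3*1/6 = -2*f - 1/2 = -1/2 - 2*f)
B(r(5), 3)**3 = (-1/2 - 2*(1/3 + 16*5))**3 = (-1/2 - 2*(1/3 + 80))**3 = (-1/2 - 2*241/3)**3 = (-1/2 - 482/3)**3 = (-967/6)**3 = -904231063/216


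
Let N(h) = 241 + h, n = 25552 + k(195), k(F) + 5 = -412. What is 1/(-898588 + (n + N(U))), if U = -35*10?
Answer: -1/873562 ≈ -1.1447e-6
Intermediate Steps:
k(F) = -417 (k(F) = -5 - 412 = -417)
U = -350
n = 25135 (n = 25552 - 417 = 25135)
1/(-898588 + (n + N(U))) = 1/(-898588 + (25135 + (241 - 350))) = 1/(-898588 + (25135 - 109)) = 1/(-898588 + 25026) = 1/(-873562) = -1/873562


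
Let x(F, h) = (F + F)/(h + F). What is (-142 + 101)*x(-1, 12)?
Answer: 82/11 ≈ 7.4545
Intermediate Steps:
x(F, h) = 2*F/(F + h) (x(F, h) = (2*F)/(F + h) = 2*F/(F + h))
(-142 + 101)*x(-1, 12) = (-142 + 101)*(2*(-1)/(-1 + 12)) = -82*(-1)/11 = -41*(-2/11) = 82/11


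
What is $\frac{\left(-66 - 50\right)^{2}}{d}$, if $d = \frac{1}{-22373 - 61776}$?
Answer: $-1132308944$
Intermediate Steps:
$d = - \frac{1}{84149}$ ($d = \frac{1}{-84149} = - \frac{1}{84149} \approx -1.1884 \cdot 10^{-5}$)
$\frac{\left(-66 - 50\right)^{2}}{d} = \frac{\left(-66 - 50\right)^{2}}{- \frac{1}{84149}} = \left(-116\right)^{2} \left(-84149\right) = 13456 \left(-84149\right) = -1132308944$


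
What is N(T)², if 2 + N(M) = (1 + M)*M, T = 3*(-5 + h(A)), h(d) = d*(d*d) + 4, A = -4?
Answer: 1430957584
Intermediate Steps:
h(d) = 4 + d³ (h(d) = d*d² + 4 = d³ + 4 = 4 + d³)
T = -195 (T = 3*(-5 + (4 + (-4)³)) = 3*(-5 + (4 - 64)) = 3*(-5 - 60) = 3*(-65) = -195)
N(M) = -2 + M*(1 + M) (N(M) = -2 + (1 + M)*M = -2 + M*(1 + M))
N(T)² = (-2 - 195 + (-195)²)² = (-2 - 195 + 38025)² = 37828² = 1430957584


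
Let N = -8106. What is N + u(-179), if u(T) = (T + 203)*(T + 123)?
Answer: -9450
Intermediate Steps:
u(T) = (123 + T)*(203 + T) (u(T) = (203 + T)*(123 + T) = (123 + T)*(203 + T))
N + u(-179) = -8106 + (24969 + (-179)² + 326*(-179)) = -8106 + (24969 + 32041 - 58354) = -8106 - 1344 = -9450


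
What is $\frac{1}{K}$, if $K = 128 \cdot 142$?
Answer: $\frac{1}{18176} \approx 5.5018 \cdot 10^{-5}$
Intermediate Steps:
$K = 18176$
$\frac{1}{K} = \frac{1}{18176}$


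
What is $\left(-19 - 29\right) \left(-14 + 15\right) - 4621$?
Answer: $-4669$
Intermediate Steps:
$\left(-19 - 29\right) \left(-14 + 15\right) - 4621 = \left(-48\right) 1 - 4621 = -48 - 4621 = -4669$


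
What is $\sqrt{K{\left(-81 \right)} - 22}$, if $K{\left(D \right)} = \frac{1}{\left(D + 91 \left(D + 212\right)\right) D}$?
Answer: $\frac{i \sqrt{3903292985}}{13320} \approx 4.6904 i$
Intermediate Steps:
$K{\left(D \right)} = \frac{1}{D \left(19292 + 92 D\right)}$ ($K{\left(D \right)} = \frac{1}{\left(D + 91 \left(212 + D\right)\right) D} = \frac{1}{\left(D + \left(19292 + 91 D\right)\right) D} = \frac{1}{\left(19292 + 92 D\right) D} = \frac{1}{D \left(19292 + 92 D\right)}$)
$\sqrt{K{\left(-81 \right)} - 22} = \sqrt{\frac{1}{4 \left(-81\right) \left(4823 + 23 \left(-81\right)\right)} - 22} = \sqrt{\frac{1}{4} \left(- \frac{1}{81}\right) \frac{1}{4823 - 1863} - 22} = \sqrt{\frac{1}{4} \left(- \frac{1}{81}\right) \frac{1}{2960} - 22} = \sqrt{- \frac{1}{959040} - 22} = \sqrt{- \frac{21098881}{959040}} = \frac{i \sqrt{3903292985}}{13320}$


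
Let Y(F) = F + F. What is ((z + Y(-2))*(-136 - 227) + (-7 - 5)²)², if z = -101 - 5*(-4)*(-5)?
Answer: 5559044481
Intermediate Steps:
Y(F) = 2*F
z = -201 (z = -101 + 20*(-5) = -101 - 100 = -201)
((z + Y(-2))*(-136 - 227) + (-7 - 5)²)² = ((-201 + 2*(-2))*(-136 - 227) + (-7 - 5)²)² = ((-201 - 4)*(-363) + (-12)²)² = (-205*(-363) + 144)² = (74415 + 144)² = 74559² = 5559044481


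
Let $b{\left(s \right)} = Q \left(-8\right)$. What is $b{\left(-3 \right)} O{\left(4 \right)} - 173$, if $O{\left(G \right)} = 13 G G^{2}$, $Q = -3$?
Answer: $19795$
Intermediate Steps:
$b{\left(s \right)} = 24$ ($b{\left(s \right)} = \left(-3\right) \left(-8\right) = 24$)
$O{\left(G \right)} = 13 G^{3}$
$b{\left(-3 \right)} O{\left(4 \right)} - 173 = 24 \cdot 13 \cdot 4^{3} - 173 = 24 \cdot 13 \cdot 64 - 173 = 24 \cdot 832 - 173 = 19968 - 173 = 19795$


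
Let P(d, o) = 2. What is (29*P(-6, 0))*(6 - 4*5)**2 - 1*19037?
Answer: -7669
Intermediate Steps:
(29*P(-6, 0))*(6 - 4*5)**2 - 1*19037 = (29*2)*(6 - 4*5)**2 - 1*19037 = 58*(6 - 20)**2 - 19037 = 58*(-14)**2 - 19037 = 58*196 - 19037 = 11368 - 19037 = -7669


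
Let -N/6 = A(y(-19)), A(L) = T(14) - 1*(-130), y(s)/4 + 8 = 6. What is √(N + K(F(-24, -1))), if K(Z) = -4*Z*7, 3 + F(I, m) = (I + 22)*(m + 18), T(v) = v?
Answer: 2*√43 ≈ 13.115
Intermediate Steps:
F(I, m) = -3 + (18 + m)*(22 + I) (F(I, m) = -3 + (I + 22)*(m + 18) = -3 + (22 + I)*(18 + m) = -3 + (18 + m)*(22 + I))
y(s) = -8 (y(s) = -32 + 4*6 = -32 + 24 = -8)
A(L) = 144 (A(L) = 14 - 1*(-130) = 14 + 130 = 144)
N = -864 (N = -6*144 = -864)
K(Z) = -28*Z
√(N + K(F(-24, -1))) = √(-864 - 28*(393 + 18*(-24) + 22*(-1) - 24*(-1))) = √(-864 - 28*(393 - 432 - 22 + 24)) = √(-864 - 28*(-37)) = √(-864 + 1036) = √172 = 2*√43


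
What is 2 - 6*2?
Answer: -10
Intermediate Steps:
2 - 6*2 = 2 - 12 = -10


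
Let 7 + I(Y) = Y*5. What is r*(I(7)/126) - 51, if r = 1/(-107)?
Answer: -49115/963 ≈ -51.002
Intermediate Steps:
r = -1/107 ≈ -0.0093458
I(Y) = -7 + 5*Y (I(Y) = -7 + Y*5 = -7 + 5*Y)
r*(I(7)/126) - 51 = -(-7 + 5*7)/(107*126) - 51 = -(-7 + 35)/(107*126) - 51 = -28/(107*126) - 51 = -1/107*2/9 - 51 = -2/963 - 51 = -49115/963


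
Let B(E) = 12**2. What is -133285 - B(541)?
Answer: -133429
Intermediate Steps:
B(E) = 144
-133285 - B(541) = -133285 - 1*144 = -133285 - 144 = -133429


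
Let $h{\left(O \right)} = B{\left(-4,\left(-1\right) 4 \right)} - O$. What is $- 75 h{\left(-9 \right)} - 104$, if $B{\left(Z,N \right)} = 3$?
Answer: $-1004$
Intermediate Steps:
$h{\left(O \right)} = 3 - O$
$- 75 h{\left(-9 \right)} - 104 = - 75 \left(3 - -9\right) - 104 = - 75 \left(3 + 9\right) - 104 = \left(-75\right) 12 - 104 = -900 - 104 = -1004$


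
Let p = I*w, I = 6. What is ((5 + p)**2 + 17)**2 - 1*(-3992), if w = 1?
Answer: 23036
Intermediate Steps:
p = 6 (p = 6*1 = 6)
((5 + p)**2 + 17)**2 - 1*(-3992) = ((5 + 6)**2 + 17)**2 - 1*(-3992) = (11**2 + 17)**2 + 3992 = (121 + 17)**2 + 3992 = 138**2 + 3992 = 19044 + 3992 = 23036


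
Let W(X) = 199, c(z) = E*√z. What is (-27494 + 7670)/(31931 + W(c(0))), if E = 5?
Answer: -472/765 ≈ -0.61699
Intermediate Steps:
c(z) = 5*√z
(-27494 + 7670)/(31931 + W(c(0))) = (-27494 + 7670)/(31931 + 199) = -19824/32130 = -19824*1/32130 = -472/765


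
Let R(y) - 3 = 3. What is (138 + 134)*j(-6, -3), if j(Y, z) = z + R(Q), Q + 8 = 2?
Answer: 816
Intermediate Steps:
Q = -6 (Q = -8 + 2 = -6)
R(y) = 6 (R(y) = 3 + 3 = 6)
j(Y, z) = 6 + z (j(Y, z) = z + 6 = 6 + z)
(138 + 134)*j(-6, -3) = (138 + 134)*(6 - 3) = 272*3 = 816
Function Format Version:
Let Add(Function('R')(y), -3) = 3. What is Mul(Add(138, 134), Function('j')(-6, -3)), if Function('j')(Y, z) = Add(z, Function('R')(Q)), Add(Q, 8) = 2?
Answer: 816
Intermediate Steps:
Q = -6 (Q = Add(-8, 2) = -6)
Function('R')(y) = 6 (Function('R')(y) = Add(3, 3) = 6)
Function('j')(Y, z) = Add(6, z) (Function('j')(Y, z) = Add(z, 6) = Add(6, z))
Mul(Add(138, 134), Function('j')(-6, -3)) = Mul(Add(138, 134), Add(6, -3)) = Mul(272, 3) = 816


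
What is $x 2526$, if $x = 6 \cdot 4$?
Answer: $60624$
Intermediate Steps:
$x = 24$
$x 2526 = 24 \cdot 2526 = 60624$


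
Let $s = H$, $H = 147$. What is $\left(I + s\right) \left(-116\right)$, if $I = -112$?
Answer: $-4060$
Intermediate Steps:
$s = 147$
$\left(I + s\right) \left(-116\right) = \left(-112 + 147\right) \left(-116\right) = 35 \left(-116\right) = -4060$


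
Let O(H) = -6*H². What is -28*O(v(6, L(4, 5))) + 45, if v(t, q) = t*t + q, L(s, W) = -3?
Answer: 182997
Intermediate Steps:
v(t, q) = q + t² (v(t, q) = t² + q = q + t²)
-28*O(v(6, L(4, 5))) + 45 = -(-168)*(-3 + 6²)² + 45 = -(-168)*(-3 + 36)² + 45 = -(-168)*33² + 45 = -(-168)*1089 + 45 = -28*(-6534) + 45 = 182952 + 45 = 182997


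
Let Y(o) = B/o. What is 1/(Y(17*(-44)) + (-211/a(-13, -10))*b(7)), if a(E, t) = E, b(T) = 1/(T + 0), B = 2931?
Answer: -68068/108893 ≈ -0.62509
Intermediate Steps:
b(T) = 1/T
Y(o) = 2931/o
1/(Y(17*(-44)) + (-211/a(-13, -10))*b(7)) = 1/(2931/((17*(-44))) + (-211/(-13))/7) = 1/(2931/(-748) - 1/13*(-211)*(⅐)) = 1/(2931*(-1/748) + (211/13)*(⅐)) = 1/(-2931/748 + 211/91) = 1/(-108893/68068) = -68068/108893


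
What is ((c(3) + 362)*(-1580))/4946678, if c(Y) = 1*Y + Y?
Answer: -290720/2473339 ≈ -0.11754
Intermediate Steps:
c(Y) = 2*Y (c(Y) = Y + Y = 2*Y)
((c(3) + 362)*(-1580))/4946678 = ((2*3 + 362)*(-1580))/4946678 = ((6 + 362)*(-1580))*(1/4946678) = (368*(-1580))*(1/4946678) = -581440*1/4946678 = -290720/2473339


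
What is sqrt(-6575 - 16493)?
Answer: 2*I*sqrt(5767) ≈ 151.88*I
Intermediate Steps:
sqrt(-6575 - 16493) = sqrt(-23068) = 2*I*sqrt(5767)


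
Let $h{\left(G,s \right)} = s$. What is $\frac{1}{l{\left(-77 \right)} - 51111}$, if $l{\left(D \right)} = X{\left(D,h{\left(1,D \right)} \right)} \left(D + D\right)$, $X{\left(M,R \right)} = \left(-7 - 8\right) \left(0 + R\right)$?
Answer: $- \frac{1}{228981} \approx -4.3672 \cdot 10^{-6}$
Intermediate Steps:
$X{\left(M,R \right)} = - 15 R$
$l{\left(D \right)} = - 30 D^{2}$ ($l{\left(D \right)} = - 15 D \left(D + D\right) = - 15 D 2 D = - 30 D^{2}$)
$\frac{1}{l{\left(-77 \right)} - 51111} = \frac{1}{- 30 \left(-77\right)^{2} - 51111} = \frac{1}{\left(-30\right) 5929 - 51111} = \frac{1}{-177870 - 51111} = \frac{1}{-228981} = - \frac{1}{228981}$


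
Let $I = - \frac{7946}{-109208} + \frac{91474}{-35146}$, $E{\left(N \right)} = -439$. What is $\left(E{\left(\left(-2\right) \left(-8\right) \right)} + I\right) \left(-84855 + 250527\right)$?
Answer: $- \frac{17547677131429926}{239889023} \approx -7.3149 \cdot 10^{7}$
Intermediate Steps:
$I = - \frac{2427605619}{959556092}$ ($I = \left(-7946\right) \left(- \frac{1}{109208}\right) + 91474 \left(- \frac{1}{35146}\right) = \frac{3973}{54604} - \frac{45737}{17573} = - \frac{2427605619}{959556092} \approx -2.5299$)
$\left(E{\left(\left(-2\right) \left(-8\right) \right)} + I\right) \left(-84855 + 250527\right) = \left(-439 - \frac{2427605619}{959556092}\right) \left(-84855 + 250527\right) = \left(- \frac{423672730007}{959556092}\right) 165672 = - \frac{17547677131429926}{239889023}$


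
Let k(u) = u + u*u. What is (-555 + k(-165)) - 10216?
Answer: 16289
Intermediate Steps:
k(u) = u + u²
(-555 + k(-165)) - 10216 = (-555 - 165*(1 - 165)) - 10216 = (-555 - 165*(-164)) - 10216 = (-555 + 27060) - 10216 = 26505 - 10216 = 16289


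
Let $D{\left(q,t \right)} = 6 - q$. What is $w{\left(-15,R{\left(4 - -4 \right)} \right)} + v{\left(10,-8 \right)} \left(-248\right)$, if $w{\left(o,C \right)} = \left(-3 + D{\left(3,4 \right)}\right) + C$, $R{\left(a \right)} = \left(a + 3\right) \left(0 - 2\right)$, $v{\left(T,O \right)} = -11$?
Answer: $2706$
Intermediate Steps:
$R{\left(a \right)} = -6 - 2 a$ ($R{\left(a \right)} = \left(3 + a\right) \left(-2\right) = -6 - 2 a$)
$w{\left(o,C \right)} = C$ ($w{\left(o,C \right)} = \left(-3 + \left(6 - 3\right)\right) + C = \left(-3 + 3\right) + C = 0 + C = C$)
$w{\left(-15,R{\left(4 - -4 \right)} \right)} + v{\left(10,-8 \right)} \left(-248\right) = \left(-6 - 2 \left(4 - -4\right)\right) - -2728 = \left(-6 - 2 \left(4 + 4\right)\right) + 2728 = \left(-6 - 16\right) + 2728 = -22 + 2728 = 2706$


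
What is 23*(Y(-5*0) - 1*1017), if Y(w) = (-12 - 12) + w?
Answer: -23943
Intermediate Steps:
Y(w) = -24 + w
23*(Y(-5*0) - 1*1017) = 23*((-24 - 5*0) - 1*1017) = 23*((-24 + 0) - 1017) = 23*(-24 - 1017) = 23*(-1041) = -23943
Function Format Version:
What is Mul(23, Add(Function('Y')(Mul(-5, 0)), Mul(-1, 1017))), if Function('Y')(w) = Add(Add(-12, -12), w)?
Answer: -23943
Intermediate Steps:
Function('Y')(w) = Add(-24, w)
Mul(23, Add(Function('Y')(Mul(-5, 0)), Mul(-1, 1017))) = Mul(23, Add(Add(-24, Mul(-5, 0)), Mul(-1, 1017))) = Mul(23, Add(Add(-24, 0), -1017)) = Mul(23, Add(-24, -1017)) = Mul(23, -1041) = -23943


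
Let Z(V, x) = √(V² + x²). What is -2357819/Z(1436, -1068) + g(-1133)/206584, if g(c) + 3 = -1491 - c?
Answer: -361/206584 - 2357819*√200170/800680 ≈ -1317.5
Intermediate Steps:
g(c) = -1494 - c (g(c) = -3 + (-1491 - c) = -1494 - c)
-2357819/Z(1436, -1068) + g(-1133)/206584 = -2357819/√(1436² + (-1068)²) + (-1494 - 1*(-1133))/206584 = -2357819/√(2062096 + 1140624) + (-1494 + 1133)*(1/206584) = -2357819*√200170/800680 - 361*1/206584 = -2357819*√200170/800680 - 361/206584 = -361/206584 - 2357819*√200170/800680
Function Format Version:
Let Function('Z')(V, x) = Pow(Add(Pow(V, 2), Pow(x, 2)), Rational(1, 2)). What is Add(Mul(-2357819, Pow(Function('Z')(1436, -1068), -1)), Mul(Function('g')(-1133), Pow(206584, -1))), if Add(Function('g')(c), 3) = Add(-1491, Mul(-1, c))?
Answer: Add(Rational(-361, 206584), Mul(Rational(-2357819, 800680), Pow(200170, Rational(1, 2)))) ≈ -1317.5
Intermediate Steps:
Function('g')(c) = Add(-1494, Mul(-1, c)) (Function('g')(c) = Add(-3, Add(-1491, Mul(-1, c))) = Add(-1494, Mul(-1, c)))
Add(Mul(-2357819, Pow(Function('Z')(1436, -1068), -1)), Mul(Function('g')(-1133), Pow(206584, -1))) = Add(Mul(-2357819, Pow(Pow(Add(Pow(1436, 2), Pow(-1068, 2)), Rational(1, 2)), -1)), Mul(Add(-1494, Mul(-1, -1133)), Pow(206584, -1))) = Add(Mul(-2357819, Pow(Pow(Add(2062096, 1140624), Rational(1, 2)), -1)), Mul(Add(-1494, 1133), Rational(1, 206584))) = Add(Mul(-2357819, Pow(Pow(3202720, Rational(1, 2)), -1)), Mul(-361, Rational(1, 206584))) = Add(Mul(-2357819, Pow(Mul(4, Pow(200170, Rational(1, 2))), -1)), Rational(-361, 206584)) = Add(Mul(-2357819, Mul(Rational(1, 800680), Pow(200170, Rational(1, 2)))), Rational(-361, 206584)) = Add(Mul(Rational(-2357819, 800680), Pow(200170, Rational(1, 2))), Rational(-361, 206584)) = Add(Rational(-361, 206584), Mul(Rational(-2357819, 800680), Pow(200170, Rational(1, 2))))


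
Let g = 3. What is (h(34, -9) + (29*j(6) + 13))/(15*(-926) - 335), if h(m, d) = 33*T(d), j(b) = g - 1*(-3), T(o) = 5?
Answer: -352/14225 ≈ -0.024745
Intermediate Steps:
j(b) = 6 (j(b) = 3 - 1*(-3) = 3 + 3 = 6)
h(m, d) = 165 (h(m, d) = 33*5 = 165)
(h(34, -9) + (29*j(6) + 13))/(15*(-926) - 335) = (165 + (29*6 + 13))/(15*(-926) - 335) = (165 + (174 + 13))/(-13890 - 335) = (165 + 187)/(-14225) = 352*(-1/14225) = -352/14225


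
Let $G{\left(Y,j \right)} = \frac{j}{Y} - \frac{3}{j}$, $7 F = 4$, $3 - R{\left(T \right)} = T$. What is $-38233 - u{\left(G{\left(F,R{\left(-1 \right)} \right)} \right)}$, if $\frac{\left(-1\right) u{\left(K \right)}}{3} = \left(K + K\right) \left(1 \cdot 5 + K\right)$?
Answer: $- \frac{302489}{8} \approx -37811.0$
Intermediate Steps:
$R{\left(T \right)} = 3 - T$
$F = \frac{4}{7}$ ($F = \frac{1}{7} \cdot 4 = \frac{4}{7} \approx 0.57143$)
$G{\left(Y,j \right)} = - \frac{3}{j} + \frac{j}{Y}$
$u{\left(K \right)} = - 6 K \left(5 + K\right)$ ($u{\left(K \right)} = - 3 \left(K + K\right) \left(1 \cdot 5 + K\right) = - 3 \cdot 2 K \left(5 + K\right) = - 6 K \left(5 + K\right)$)
$-38233 - u{\left(G{\left(F,R{\left(-1 \right)} \right)} \right)} = -38233 - - 6 \left(- \frac{3}{3 - -1} + \frac{3 - -1}{\frac{4}{7}}\right) \left(5 + \left(- \frac{3}{3 - -1} + \frac{3 - -1}{\frac{4}{7}}\right)\right) = -38233 - - 6 \left(- \frac{3}{3 + 1} + \left(3 + 1\right) \frac{7}{4}\right) \left(5 + \left(- \frac{3}{3 + 1} + \left(3 + 1\right) \frac{7}{4}\right)\right) = -38233 - - 6 \left(- \frac{3}{4} + 4 \cdot \frac{7}{4}\right) \left(5 + \left(- \frac{3}{4} + 4 \cdot \frac{7}{4}\right)\right) = -38233 - - 6 \left(\left(-3\right) \frac{1}{4} + 7\right) \left(5 + \left(\left(-3\right) \frac{1}{4} + 7\right)\right) = -38233 - - 6 \left(- \frac{3}{4} + 7\right) \left(5 + \left(- \frac{3}{4} + 7\right)\right) = -38233 - \left(-6\right) \frac{25}{4} \left(5 + \frac{25}{4}\right) = -38233 - \left(-6\right) \frac{25}{4} \cdot \frac{45}{4} = -38233 - - \frac{3375}{8} = -38233 + \frac{3375}{8} = - \frac{302489}{8}$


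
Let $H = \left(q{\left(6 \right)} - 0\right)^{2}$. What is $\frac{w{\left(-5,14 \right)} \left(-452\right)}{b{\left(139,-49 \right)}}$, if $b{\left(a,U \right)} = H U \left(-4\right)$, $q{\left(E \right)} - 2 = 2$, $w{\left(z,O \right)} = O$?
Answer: $- \frac{113}{56} \approx -2.0179$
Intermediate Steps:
$q{\left(E \right)} = 4$ ($q{\left(E \right)} = 2 + 2 = 4$)
$H = 16$ ($H = \left(4 - 0\right)^{2} = \left(4 + 0\right)^{2} = 4^{2} = 16$)
$b{\left(a,U \right)} = - 64 U$ ($b{\left(a,U \right)} = 16 U \left(-4\right) = - 64 U$)
$\frac{w{\left(-5,14 \right)} \left(-452\right)}{b{\left(139,-49 \right)}} = \frac{14 \left(-452\right)}{\left(-64\right) \left(-49\right)} = - \frac{6328}{3136} = \left(-6328\right) \frac{1}{3136} = - \frac{113}{56}$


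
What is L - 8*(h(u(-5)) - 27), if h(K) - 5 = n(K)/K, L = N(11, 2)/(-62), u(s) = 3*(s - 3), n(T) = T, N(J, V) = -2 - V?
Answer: 5210/31 ≈ 168.06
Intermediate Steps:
u(s) = -9 + 3*s (u(s) = 3*(-3 + s) = -9 + 3*s)
L = 2/31 (L = (-2 - 1*2)/(-62) = (-2 - 2)*(-1/62) = -4*(-1/62) = 2/31 ≈ 0.064516)
h(K) = 6 (h(K) = 5 + K/K = 5 + 1 = 6)
L - 8*(h(u(-5)) - 27) = 2/31 - 8*(6 - 27) = 2/31 - 8*(-21) = 2/31 + 168 = 5210/31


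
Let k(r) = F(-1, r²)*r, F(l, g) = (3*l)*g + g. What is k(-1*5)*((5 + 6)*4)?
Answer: 11000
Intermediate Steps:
F(l, g) = g + 3*g*l (F(l, g) = 3*g*l + g = g + 3*g*l)
k(r) = -2*r³ (k(r) = (r²*(1 + 3*(-1)))*r = (r²*(1 - 3))*r = (r²*(-2))*r = (-2*r²)*r = -2*r³)
k(-1*5)*((5 + 6)*4) = (-2*(-1*5)³)*((5 + 6)*4) = (-2*(-5)³)*(11*4) = -2*(-125)*44 = 250*44 = 11000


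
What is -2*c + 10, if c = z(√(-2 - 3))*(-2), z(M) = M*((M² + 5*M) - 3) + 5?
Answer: -70 - 32*I*√5 ≈ -70.0 - 71.554*I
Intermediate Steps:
z(M) = 5 + M*(-3 + M² + 5*M) (z(M) = M*(-3 + M² + 5*M) + 5 = 5 + M*(-3 + M² + 5*M))
c = 40 + 16*I*√5 (c = (5 + (√(-2 - 3))³ - 3*√(-2 - 3) + 5*(√(-2 - 3))²)*(-2) = (5 + (√(-5))³ - 3*I*√5 + 5*(√(-5))²)*(-2) = (5 + (I*√5)³ - 3*I*√5 + 5*(I*√5)²)*(-2) = (5 - 5*I*√5 - 3*I*√5 + 5*(-5))*(-2) = (5 - 5*I*√5 - 3*I*√5 - 25)*(-2) = (-20 - 8*I*√5)*(-2) = 40 + 16*I*√5 ≈ 40.0 + 35.777*I)
-2*c + 10 = -2*(40 + 16*I*√5) + 10 = (-80 - 32*I*√5) + 10 = -70 - 32*I*√5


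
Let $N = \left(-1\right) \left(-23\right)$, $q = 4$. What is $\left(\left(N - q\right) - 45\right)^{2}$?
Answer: $676$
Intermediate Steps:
$N = 23$
$\left(\left(N - q\right) - 45\right)^{2} = \left(\left(23 - 4\right) - 45\right)^{2} = \left(19 - 45\right)^{2} = \left(-26\right)^{2} = 676$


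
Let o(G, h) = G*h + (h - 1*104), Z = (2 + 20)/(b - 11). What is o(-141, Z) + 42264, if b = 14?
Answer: 123400/3 ≈ 41133.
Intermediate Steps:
Z = 22/3 (Z = (2 + 20)/(14 - 11) = 22/3 ≈ 7.3333)
o(G, h) = -104 + h + G*h (o(G, h) = G*h + (h - 104) = G*h + (-104 + h) = -104 + h + G*h)
o(-141, Z) + 42264 = (-104 + 22/3 - 141*22/3) + 42264 = (-104 + 22/3 - 1034) + 42264 = -3392/3 + 42264 = 123400/3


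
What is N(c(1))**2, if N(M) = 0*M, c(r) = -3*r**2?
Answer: 0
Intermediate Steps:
N(M) = 0
N(c(1))**2 = 0**2 = 0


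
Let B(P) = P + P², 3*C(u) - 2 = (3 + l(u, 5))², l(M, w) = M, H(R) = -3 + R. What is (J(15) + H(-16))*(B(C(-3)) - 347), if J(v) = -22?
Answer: 127633/9 ≈ 14181.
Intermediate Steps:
C(u) = ⅔ + (3 + u)²/3
(J(15) + H(-16))*(B(C(-3)) - 347) = (-22 + (-3 - 16))*((⅔ + (3 - 3)²/3)*(1 + (⅔ + (3 - 3)²/3)) - 347) = (-22 - 19)*((⅔ + (⅓)*0²)*(1 + (⅔ + (⅓)*0²)) - 347) = -41*((⅔ + (⅓)*0)*(1 + (⅔ + (⅓)*0)) - 347) = -41*((⅔ + 0)*(1 + (⅔ + 0)) - 347) = -41*(2*(1 + ⅔)/3 - 347) = -41*((⅔)*(5/3) - 347) = -41*(10/9 - 347) = -41*(-3113/9) = 127633/9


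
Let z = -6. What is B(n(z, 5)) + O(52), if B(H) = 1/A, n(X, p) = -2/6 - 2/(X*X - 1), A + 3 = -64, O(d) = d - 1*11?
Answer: 2746/67 ≈ 40.985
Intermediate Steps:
O(d) = -11 + d (O(d) = d - 11 = -11 + d)
A = -67 (A = -3 - 64 = -67)
n(X, p) = -⅓ - 2/(-1 + X²) (n(X, p) = -2*⅙ - 2/(X² - 1) = -⅓ - 2/(-1 + X²))
B(H) = -1/67 (B(H) = 1/(-67) = -1/67)
B(n(z, 5)) + O(52) = -1/67 + (-11 + 52) = -1/67 + 41 = 2746/67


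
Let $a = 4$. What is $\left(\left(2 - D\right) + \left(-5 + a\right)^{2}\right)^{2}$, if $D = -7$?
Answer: $100$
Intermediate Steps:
$\left(\left(2 - D\right) + \left(-5 + a\right)^{2}\right)^{2} = \left(\left(2 - -7\right) + \left(-5 + 4\right)^{2}\right)^{2} = \left(\left(2 + 7\right) + \left(-1\right)^{2}\right)^{2} = \left(9 + 1\right)^{2} = 10^{2} = 100$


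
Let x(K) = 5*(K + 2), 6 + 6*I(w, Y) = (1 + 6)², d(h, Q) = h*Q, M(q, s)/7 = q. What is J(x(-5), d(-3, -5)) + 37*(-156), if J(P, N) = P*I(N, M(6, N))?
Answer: -11759/2 ≈ -5879.5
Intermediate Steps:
M(q, s) = 7*q
d(h, Q) = Q*h
I(w, Y) = 43/6 (I(w, Y) = -1 + (1 + 6)²/6 = -1 + (⅙)*7² = -1 + (⅙)*49 = -1 + 49/6 = 43/6)
x(K) = 10 + 5*K (x(K) = 5*(2 + K) = 10 + 5*K)
J(P, N) = 43*P/6 (J(P, N) = P*(43/6) = 43*P/6)
J(x(-5), d(-3, -5)) + 37*(-156) = 43*(10 + 5*(-5))/6 + 37*(-156) = 43*(10 - 25)/6 - 5772 = (43/6)*(-15) - 5772 = -215/2 - 5772 = -11759/2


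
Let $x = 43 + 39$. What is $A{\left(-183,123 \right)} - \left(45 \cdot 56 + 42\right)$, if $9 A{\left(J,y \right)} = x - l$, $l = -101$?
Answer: $- \frac{7625}{3} \approx -2541.7$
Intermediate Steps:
$x = 82$
$A{\left(J,y \right)} = \frac{61}{3}$ ($A{\left(J,y \right)} = \frac{82 - -101}{9} = \frac{82 + 101}{9} = \frac{1}{9} \cdot 183 = \frac{61}{3}$)
$A{\left(-183,123 \right)} - \left(45 \cdot 56 + 42\right) = \frac{61}{3} - \left(45 \cdot 56 + 42\right) = \frac{61}{3} - \left(2520 + 42\right) = \frac{61}{3} - 2562 = - \frac{7625}{3}$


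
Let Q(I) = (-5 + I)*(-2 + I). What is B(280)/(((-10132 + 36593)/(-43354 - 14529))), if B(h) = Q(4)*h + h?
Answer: 16207240/26461 ≈ 612.50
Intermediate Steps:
B(h) = -h (B(h) = (10 + 4² - 7*4)*h + h = (10 + 16 - 28)*h + h = -2*h + h = -h)
B(280)/(((-10132 + 36593)/(-43354 - 14529))) = (-1*280)/(((-10132 + 36593)/(-43354 - 14529))) = -280/(26461/(-57883)) = -280/(26461*(-1/57883)) = -280/(-26461/57883) = -280*(-57883/26461) = 16207240/26461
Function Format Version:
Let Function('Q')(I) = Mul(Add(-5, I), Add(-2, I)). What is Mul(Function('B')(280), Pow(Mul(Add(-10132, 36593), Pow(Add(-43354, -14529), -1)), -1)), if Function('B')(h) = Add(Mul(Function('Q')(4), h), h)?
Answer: Rational(16207240, 26461) ≈ 612.50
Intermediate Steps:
Function('B')(h) = Mul(-1, h) (Function('B')(h) = Add(Mul(Add(10, Pow(4, 2), Mul(-7, 4)), h), h) = Add(Mul(Add(10, 16, -28), h), h) = Add(Mul(-2, h), h) = Mul(-1, h))
Mul(Function('B')(280), Pow(Mul(Add(-10132, 36593), Pow(Add(-43354, -14529), -1)), -1)) = Mul(Mul(-1, 280), Pow(Mul(Add(-10132, 36593), Pow(Add(-43354, -14529), -1)), -1)) = Mul(-280, Pow(Mul(26461, Pow(-57883, -1)), -1)) = Mul(-280, Pow(Mul(26461, Rational(-1, 57883)), -1)) = Mul(-280, Pow(Rational(-26461, 57883), -1)) = Mul(-280, Rational(-57883, 26461)) = Rational(16207240, 26461)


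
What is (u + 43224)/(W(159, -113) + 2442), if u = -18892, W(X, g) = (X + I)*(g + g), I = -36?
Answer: -6083/6339 ≈ -0.95961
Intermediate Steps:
W(X, g) = 2*g*(-36 + X) (W(X, g) = (X - 36)*(g + g) = (-36 + X)*(2*g) = 2*g*(-36 + X))
(u + 43224)/(W(159, -113) + 2442) = (-18892 + 43224)/(2*(-113)*(-36 + 159) + 2442) = 24332/(2*(-113)*123 + 2442) = 24332/(-27798 + 2442) = 24332/(-25356) = 24332*(-1/25356) = -6083/6339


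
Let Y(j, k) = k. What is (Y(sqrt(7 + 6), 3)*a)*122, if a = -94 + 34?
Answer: -21960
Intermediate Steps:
a = -60
(Y(sqrt(7 + 6), 3)*a)*122 = (3*(-60))*122 = -180*122 = -21960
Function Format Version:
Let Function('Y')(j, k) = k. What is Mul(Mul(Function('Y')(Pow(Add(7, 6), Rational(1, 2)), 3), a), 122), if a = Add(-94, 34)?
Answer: -21960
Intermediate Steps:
a = -60
Mul(Mul(Function('Y')(Pow(Add(7, 6), Rational(1, 2)), 3), a), 122) = Mul(Mul(3, -60), 122) = Mul(-180, 122) = -21960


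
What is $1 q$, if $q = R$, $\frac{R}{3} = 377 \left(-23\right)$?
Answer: $-26013$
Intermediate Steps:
$R = -26013$ ($R = 3 \cdot 377 \left(-23\right) = 3 \left(-8671\right) = -26013$)
$q = -26013$
$1 q = 1 \left(-26013\right) = -26013$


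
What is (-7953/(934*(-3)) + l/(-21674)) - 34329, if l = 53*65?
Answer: -173721355155/5060879 ≈ -34326.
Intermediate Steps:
l = 3445
(-7953/(934*(-3)) + l/(-21674)) - 34329 = (-7953/(934*(-3)) + 3445/(-21674)) - 34329 = (-7953/(-2802) + 3445*(-1/21674)) - 34329 = (-7953*(-1/2802) - 3445/21674) - 34329 = (2651/934 - 3445/21674) - 34329 = 13560036/5060879 - 34329 = -173721355155/5060879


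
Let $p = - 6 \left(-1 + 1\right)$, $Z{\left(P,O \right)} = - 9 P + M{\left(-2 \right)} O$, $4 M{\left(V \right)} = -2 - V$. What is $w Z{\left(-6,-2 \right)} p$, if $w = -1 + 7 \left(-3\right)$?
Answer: $0$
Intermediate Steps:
$M{\left(V \right)} = - \frac{1}{2} - \frac{V}{4}$ ($M{\left(V \right)} = \frac{-2 - V}{4} = - \frac{1}{2} - \frac{V}{4}$)
$Z{\left(P,O \right)} = - 9 P$ ($Z{\left(P,O \right)} = - 9 P + \left(- \frac{1}{2} - - \frac{1}{2}\right) O = - 9 P + \left(- \frac{1}{2} + \frac{1}{2}\right) O = - 9 P + 0 O = - 9 P + 0 = - 9 P$)
$w = -22$ ($w = -1 - 21 = -22$)
$p = 0$ ($p = \left(-6\right) 0 = 0$)
$w Z{\left(-6,-2 \right)} p = - 22 \left(\left(-9\right) \left(-6\right)\right) 0 = \left(-22\right) 54 \cdot 0 = \left(-1188\right) 0 = 0$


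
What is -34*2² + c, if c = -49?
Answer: -185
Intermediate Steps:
-34*2² + c = -34*2² - 49 = -34*4 - 49 = -136 - 49 = -185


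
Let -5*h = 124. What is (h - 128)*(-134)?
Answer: 102376/5 ≈ 20475.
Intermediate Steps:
h = -124/5 (h = -⅕*124 = -124/5 ≈ -24.800)
(h - 128)*(-134) = (-124/5 - 128)*(-134) = -764/5*(-134) = 102376/5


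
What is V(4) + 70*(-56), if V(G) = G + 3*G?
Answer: -3904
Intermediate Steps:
V(G) = 4*G
V(4) + 70*(-56) = 4*4 + 70*(-56) = 16 - 3920 = -3904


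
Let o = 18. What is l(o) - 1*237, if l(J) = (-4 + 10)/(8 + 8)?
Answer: -1893/8 ≈ -236.63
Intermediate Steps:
l(J) = 3/8 (l(J) = 6/16 = 6*(1/16) = 3/8)
l(o) - 1*237 = 3/8 - 1*237 = 3/8 - 237 = -1893/8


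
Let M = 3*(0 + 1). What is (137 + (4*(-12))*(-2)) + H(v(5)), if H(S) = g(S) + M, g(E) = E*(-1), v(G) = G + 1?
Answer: 230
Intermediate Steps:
v(G) = 1 + G
g(E) = -E
M = 3 (M = 3*1 = 3)
H(S) = 3 - S (H(S) = -S + 3 = 3 - S)
(137 + (4*(-12))*(-2)) + H(v(5)) = (137 + (4*(-12))*(-2)) + (3 - (1 + 5)) = (137 - 48*(-2)) + (3 - 1*6) = (137 + 96) + (3 - 6) = 233 - 3 = 230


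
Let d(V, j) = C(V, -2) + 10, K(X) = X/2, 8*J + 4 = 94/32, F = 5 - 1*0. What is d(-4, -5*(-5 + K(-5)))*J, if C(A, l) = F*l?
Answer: 0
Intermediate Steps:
F = 5 (F = 5 + 0 = 5)
C(A, l) = 5*l
J = -17/128 (J = -½ + (94/32)/8 = -½ + (94*(1/32))/8 = -½ + (⅛)*(47/16) = -½ + 47/128 = -17/128 ≈ -0.13281)
K(X) = X/2 (K(X) = X*(½) = X/2)
d(V, j) = 0 (d(V, j) = 5*(-2) + 10 = -10 + 10 = 0)
d(-4, -5*(-5 + K(-5)))*J = 0*(-17/128) = 0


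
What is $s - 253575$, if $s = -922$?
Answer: $-254497$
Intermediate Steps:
$s - 253575 = -922 - 253575 = -254497$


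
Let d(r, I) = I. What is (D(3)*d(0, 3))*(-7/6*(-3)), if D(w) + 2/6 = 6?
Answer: 119/2 ≈ 59.500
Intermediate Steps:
D(w) = 17/3 (D(w) = -⅓ + 6 = 17/3)
(D(3)*d(0, 3))*(-7/6*(-3)) = ((17/3)*3)*(-7/6*(-3)) = 17*(-7*⅙*(-3)) = 17*(-7/6*(-3)) = 17*(7/2) = 119/2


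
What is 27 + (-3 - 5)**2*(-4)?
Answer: -229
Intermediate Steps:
27 + (-3 - 5)**2*(-4) = 27 + (-8)**2*(-4) = 27 + 64*(-4) = 27 - 256 = -229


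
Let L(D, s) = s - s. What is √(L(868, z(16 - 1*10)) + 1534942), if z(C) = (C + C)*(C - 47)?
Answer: √1534942 ≈ 1238.9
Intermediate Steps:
z(C) = 2*C*(-47 + C) (z(C) = (2*C)*(-47 + C) = 2*C*(-47 + C))
L(D, s) = 0
√(L(868, z(16 - 1*10)) + 1534942) = √(0 + 1534942) = √1534942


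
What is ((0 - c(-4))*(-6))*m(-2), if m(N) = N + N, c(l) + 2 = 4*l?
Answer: 432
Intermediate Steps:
c(l) = -2 + 4*l
m(N) = 2*N
((0 - c(-4))*(-6))*m(-2) = ((0 - (-2 + 4*(-4)))*(-6))*(2*(-2)) = ((0 - (-2 - 16))*(-6))*(-4) = ((0 - 1*(-18))*(-6))*(-4) = ((0 + 18)*(-6))*(-4) = (18*(-6))*(-4) = -108*(-4) = 432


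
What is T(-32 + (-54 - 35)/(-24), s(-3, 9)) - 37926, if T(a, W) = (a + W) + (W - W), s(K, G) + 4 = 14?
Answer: -910663/24 ≈ -37944.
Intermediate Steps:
s(K, G) = 10 (s(K, G) = -4 + 14 = 10)
T(a, W) = W + a (T(a, W) = (W + a) + 0 = W + a)
T(-32 + (-54 - 35)/(-24), s(-3, 9)) - 37926 = (10 + (-32 + (-54 - 35)/(-24))) - 37926 = (10 + (-32 - 89*(-1/24))) - 37926 = (10 + (-32 + 89/24)) - 37926 = (10 - 679/24) - 37926 = -439/24 - 37926 = -910663/24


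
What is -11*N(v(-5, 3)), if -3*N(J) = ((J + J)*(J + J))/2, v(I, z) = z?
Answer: 66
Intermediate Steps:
N(J) = -2*J²/3 (N(J) = -(J + J)*(J + J)/(3*2) = -(2*J)*(2*J)/(3*2) = -4*J²/(3*2) = -2*J²/3)
-11*N(v(-5, 3)) = -(-22)*3²/3 = -(-22)*9/3 = -11*(-6) = 66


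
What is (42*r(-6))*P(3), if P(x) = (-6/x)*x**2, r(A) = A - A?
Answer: 0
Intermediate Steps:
r(A) = 0
P(x) = -6*x
(42*r(-6))*P(3) = (42*0)*(-6*3) = 0*(-18) = 0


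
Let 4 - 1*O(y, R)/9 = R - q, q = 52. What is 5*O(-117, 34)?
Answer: 990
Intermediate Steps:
O(y, R) = 504 - 9*R (O(y, R) = 36 - 9*(R - 1*52) = 36 - 9*(R - 52) = 36 - 9*(-52 + R) = 36 + (468 - 9*R) = 504 - 9*R)
5*O(-117, 34) = 5*(504 - 9*34) = 5*(504 - 306) = 5*198 = 990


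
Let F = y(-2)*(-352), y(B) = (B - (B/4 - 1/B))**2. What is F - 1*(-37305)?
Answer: 35897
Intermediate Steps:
y(B) = (1/B + 3*B/4)**2 (y(B) = (B - (B*(1/4) - 1/B))**2 = (B - (B/4 - 1/B))**2 = (B - (-1/B + B/4))**2 = (B + (1/B - B/4))**2 = (1/B + 3*B/4)**2)
F = -1408 (F = ((1/16)*(4 + 3*(-2)**2)**2/(-2)**2)*(-352) = ((1/16)*(1/4)*(4 + 3*4)**2)*(-352) = ((1/16)*(1/4)*(4 + 12)**2)*(-352) = ((1/16)*(1/4)*16**2)*(-352) = ((1/16)*(1/4)*256)*(-352) = 4*(-352) = -1408)
F - 1*(-37305) = -1408 - 1*(-37305) = -1408 + 37305 = 35897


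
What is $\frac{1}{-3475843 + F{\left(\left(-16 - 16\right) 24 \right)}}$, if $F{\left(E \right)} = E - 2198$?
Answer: $- \frac{1}{3478809} \approx -2.8745 \cdot 10^{-7}$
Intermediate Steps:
$F{\left(E \right)} = -2198 + E$
$\frac{1}{-3475843 + F{\left(\left(-16 - 16\right) 24 \right)}} = \frac{1}{-3475843 - \left(2198 - \left(-16 - 16\right) 24\right)} = \frac{1}{-3475843 - 2966} = \frac{1}{-3478809} = - \frac{1}{3478809}$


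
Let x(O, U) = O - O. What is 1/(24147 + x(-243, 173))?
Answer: 1/24147 ≈ 4.1413e-5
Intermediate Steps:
x(O, U) = 0
1/(24147 + x(-243, 173)) = 1/(24147 + 0) = 1/24147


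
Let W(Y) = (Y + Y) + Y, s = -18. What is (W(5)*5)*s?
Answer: -1350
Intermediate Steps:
W(Y) = 3*Y (W(Y) = 2*Y + Y = 3*Y)
(W(5)*5)*s = ((3*5)*5)*(-18) = (15*5)*(-18) = 75*(-18) = -1350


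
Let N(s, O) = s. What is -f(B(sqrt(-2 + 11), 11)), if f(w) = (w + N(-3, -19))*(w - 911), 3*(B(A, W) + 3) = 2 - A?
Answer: -52117/9 ≈ -5790.8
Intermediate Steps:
B(A, W) = -7/3 - A/3 (B(A, W) = -3 + (2 - A)/3 = -3 + (2/3 - A/3) = -7/3 - A/3)
f(w) = (-911 + w)*(-3 + w) (f(w) = (w - 3)*(w - 911) = (-3 + w)*(-911 + w) = (-911 + w)*(-3 + w))
-f(B(sqrt(-2 + 11), 11)) = -(2733 + (-7/3 - sqrt(-2 + 11)/3)**2 - 914*(-7/3 - sqrt(-2 + 11)/3)) = -(2733 + (-7/3 - sqrt(9)/3)**2 - 914*(-7/3 - sqrt(9)/3)) = -(2733 + (-7/3 - 1/3*3)**2 - 914*(-7/3 - 1/3*3)) = -(2733 + (-7/3 - 1)**2 - 914*(-7/3 - 1)) = -(2733 + (-10/3)**2 - 914*(-10/3)) = -(2733 + 100/9 + 9140/3) = -1*52117/9 = -52117/9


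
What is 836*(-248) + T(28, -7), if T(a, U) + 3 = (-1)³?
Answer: -207332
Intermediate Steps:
T(a, U) = -4 (T(a, U) = -3 + (-1)³ = -3 - 1 = -4)
836*(-248) + T(28, -7) = 836*(-248) - 4 = -207328 - 4 = -207332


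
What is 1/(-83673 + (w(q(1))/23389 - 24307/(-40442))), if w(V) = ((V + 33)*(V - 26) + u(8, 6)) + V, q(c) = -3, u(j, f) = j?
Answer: -945897938/79145584632181 ≈ -1.1951e-5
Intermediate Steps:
w(V) = 8 + V + (-26 + V)*(33 + V) (w(V) = ((V + 33)*(V - 26) + 8) + V = ((33 + V)*(-26 + V) + 8) + V = ((-26 + V)*(33 + V) + 8) + V = (8 + (-26 + V)*(33 + V)) + V = 8 + V + (-26 + V)*(33 + V))
1/(-83673 + (w(q(1))/23389 - 24307/(-40442))) = 1/(-83673 + ((-850 + (-3)**2 + 8*(-3))/23389 - 24307/(-40442))) = 1/(-83673 + ((-850 + 9 - 24)*(1/23389) - 24307*(-1/40442))) = 1/(-83673 + (-865*1/23389 + 24307/40442)) = 1/(-83673 + (-865/23389 + 24307/40442)) = 1/(-83673 + 533534093/945897938) = 1/(-79145584632181/945897938) = -945897938/79145584632181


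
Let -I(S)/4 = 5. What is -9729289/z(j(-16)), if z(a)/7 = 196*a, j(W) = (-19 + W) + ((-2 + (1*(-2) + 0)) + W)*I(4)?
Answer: -9729289/500780 ≈ -19.428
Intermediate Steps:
I(S) = -20 (I(S) = -4*5 = -20)
j(W) = 61 - 19*W (j(W) = (-19 + W) + ((-2 + (1*(-2) + 0)) + W)*(-20) = (-19 + W) + ((-2 + (-2 + 0)) + W)*(-20) = (-19 + W) + ((-2 - 2) + W)*(-20) = (-19 + W) + (-4 + W)*(-20) = (-19 + W) + (80 - 20*W) = 61 - 19*W)
z(a) = 1372*a (z(a) = 7*(196*a) = 1372*a)
-9729289/z(j(-16)) = -9729289*1/(1372*(61 - 19*(-16))) = -9729289*1/(1372*(61 + 304)) = -9729289/(1372*365) = -9729289/500780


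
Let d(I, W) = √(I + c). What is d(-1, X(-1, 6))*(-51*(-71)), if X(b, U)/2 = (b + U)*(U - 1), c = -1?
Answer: 3621*I*√2 ≈ 5120.9*I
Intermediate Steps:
X(b, U) = 2*(-1 + U)*(U + b) (X(b, U) = 2*((b + U)*(U - 1)) = 2*((U + b)*(-1 + U)) = 2*((-1 + U)*(U + b)) = 2*(-1 + U)*(U + b))
d(I, W) = √(-1 + I) (d(I, W) = √(I - 1) = √(-1 + I))
d(-1, X(-1, 6))*(-51*(-71)) = √(-1 - 1)*(-51*(-71)) = √(-2)*3621 = (I*√2)*3621 = 3621*I*√2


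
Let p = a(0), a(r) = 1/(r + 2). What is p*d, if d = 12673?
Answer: 12673/2 ≈ 6336.5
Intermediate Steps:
a(r) = 1/(2 + r)
p = ½ (p = 1/(2 + 0) = 1/2 = ½ ≈ 0.50000)
p*d = (½)*12673 = 12673/2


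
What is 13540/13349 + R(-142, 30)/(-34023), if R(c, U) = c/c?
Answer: 460658071/454173027 ≈ 1.0143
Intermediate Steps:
R(c, U) = 1
13540/13349 + R(-142, 30)/(-34023) = 13540/13349 + 1/(-34023) = 13540*(1/13349) + 1*(-1/34023) = 13540/13349 - 1/34023 = 460658071/454173027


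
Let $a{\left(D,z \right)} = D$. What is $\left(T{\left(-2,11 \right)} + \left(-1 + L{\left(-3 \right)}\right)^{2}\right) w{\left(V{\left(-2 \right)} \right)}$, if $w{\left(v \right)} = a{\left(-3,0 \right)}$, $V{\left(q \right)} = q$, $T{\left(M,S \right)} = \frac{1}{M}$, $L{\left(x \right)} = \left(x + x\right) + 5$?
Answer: $- \frac{21}{2} \approx -10.5$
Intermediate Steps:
$L{\left(x \right)} = 5 + 2 x$ ($L{\left(x \right)} = 2 x + 5 = 5 + 2 x$)
$w{\left(v \right)} = -3$
$\left(T{\left(-2,11 \right)} + \left(-1 + L{\left(-3 \right)}\right)^{2}\right) w{\left(V{\left(-2 \right)} \right)} = \left(\frac{1}{-2} + \left(-1 + \left(5 + 2 \left(-3\right)\right)\right)^{2}\right) \left(-3\right) = \left(- \frac{1}{2} + \left(-1 + \left(5 - 6\right)\right)^{2}\right) \left(-3\right) = \left(- \frac{1}{2} + \left(-1 - 1\right)^{2}\right) \left(-3\right) = \left(- \frac{1}{2} + \left(-2\right)^{2}\right) \left(-3\right) = \left(- \frac{1}{2} + 4\right) \left(-3\right) = \frac{7}{2} \left(-3\right) = - \frac{21}{2}$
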